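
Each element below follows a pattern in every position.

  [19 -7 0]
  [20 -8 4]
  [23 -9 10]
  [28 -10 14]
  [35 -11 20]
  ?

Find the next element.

[44 -12 24]

For the first coordinate, differences are 1, 3, 5, … (increasing by 2 each time): 19, 20, 23, 28, 35 → 44.
Second coordinate: −1 each step, so -7, -8, -9, -10, -11 → -12.
For the third coordinate, alternating steps +4, +6, +4, +6, …: 0, 4, 10, 14, 20 → 24.
Putting it together: [44 -12 24].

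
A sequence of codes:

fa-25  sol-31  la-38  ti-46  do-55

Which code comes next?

re-65

Note: runs through the solfège scale do→ti; fa, sol, la, ti, do → re.
Second component: differences are 6, 7, 8, … (increasing by 1 each time); 25, 31, 38, 46, 55 → 65.
Putting it together: re-65.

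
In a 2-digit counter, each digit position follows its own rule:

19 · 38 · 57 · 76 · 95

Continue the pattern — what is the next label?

14

First digit: +2 each step, mod 10, so 1, 3, 5, 7, 9 → 1.
Second digit: −1 each step, mod 10, so 9, 8, 7, 6, 5 → 4.
Combining the parts gives 14.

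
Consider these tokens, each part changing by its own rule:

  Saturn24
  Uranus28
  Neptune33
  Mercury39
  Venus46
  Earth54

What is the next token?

Planet — runs through the planets Mercury→Neptune: Saturn, Uranus, Neptune, Mercury, Venus, Earth → Mars.
Second component — differences are 4, 5, 6, … (increasing by 1 each time): 24, 28, 33, 39, 46, 54 → 63.
Putting it together: Mars63.

Mars63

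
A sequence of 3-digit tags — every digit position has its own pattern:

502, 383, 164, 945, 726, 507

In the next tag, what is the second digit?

First digit: −2 each step, mod 10; 5, 3, 1, 9, 7, 5 → 3.
Second digit: −2 each step, mod 10; 0, 8, 6, 4, 2, 0 → 8.
Third digit: +1 each step, mod 10, so 2, 3, 4, 5, 6, 7 → 8.

8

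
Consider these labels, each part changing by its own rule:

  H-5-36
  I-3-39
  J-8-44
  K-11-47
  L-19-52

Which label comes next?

For the letter, letters move forward 1 place in the alphabet: H, I, J, K, L → M.
Second component: each term is the sum of the two before it, so 5, 3, 8, 11, 19 → 30.
Third component: alternating steps +3, +5, +3, +5, …; 36, 39, 44, 47, 52 → 55.
Putting it together: M-30-55.

M-30-55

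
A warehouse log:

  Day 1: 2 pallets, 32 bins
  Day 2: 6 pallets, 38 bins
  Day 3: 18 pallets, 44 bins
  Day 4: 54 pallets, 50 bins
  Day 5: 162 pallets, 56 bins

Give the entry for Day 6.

Pallets: ×3 each step; 2, 6, 18, 54, 162 → 486.
Bins: +6 each step, so 32, 38, 44, 50, 56 → 62.
Putting it together: 486 pallets, 62 bins.

486 pallets, 62 bins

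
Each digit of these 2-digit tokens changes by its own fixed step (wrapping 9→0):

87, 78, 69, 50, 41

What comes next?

First digit: −1 each step, mod 10, so 8, 7, 6, 5, 4 → 3.
Second digit goes 7, 8, 9, 0, 1 → 2 (+1 each step, mod 10).
So the next token is 32.

32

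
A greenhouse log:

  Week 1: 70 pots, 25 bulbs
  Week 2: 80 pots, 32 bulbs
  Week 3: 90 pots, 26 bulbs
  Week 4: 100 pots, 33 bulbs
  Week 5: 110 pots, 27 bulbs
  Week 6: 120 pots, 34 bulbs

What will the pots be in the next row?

130

Pots: +10 each step; 70, 80, 90, 100, 110, 120 → 130.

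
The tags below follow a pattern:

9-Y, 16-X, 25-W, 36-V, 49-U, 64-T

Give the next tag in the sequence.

81-S

First component: 9, 16, 25, 36, 49, 64 → 81 (perfect squares: 3², 4², 5², …).
Letter — letters move back 1 place in the alphabet: Y, X, W, V, U, T → S.
Combining the parts gives 81-S.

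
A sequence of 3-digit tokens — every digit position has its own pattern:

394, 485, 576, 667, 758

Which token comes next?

First digit — +1 each step, mod 10: 3, 4, 5, 6, 7 → 8.
Second digit: −1 each step, mod 10, so 9, 8, 7, 6, 5 → 4.
For the third digit, +1 each step, mod 10: 4, 5, 6, 7, 8 → 9.
Putting it together: 849.

849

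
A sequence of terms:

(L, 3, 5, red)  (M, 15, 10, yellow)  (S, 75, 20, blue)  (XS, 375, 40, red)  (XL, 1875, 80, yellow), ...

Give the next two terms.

Size — runs backward through clothing sizes XS→XL: L, M, S, XS, XL → L → M.
Second part: 3, 15, 75, 375, 1875 → 9375 → 46875 (×5 each step).
Third part — ×2 each step: 5, 10, 20, 40, 80 → 160 → 320.
Colour: repeats red → yellow → blue, so red, yellow, blue, red, yellow → blue → red.
So the next two terms are (L, 9375, 160, blue) and (M, 46875, 320, red).

(L, 9375, 160, blue), (M, 46875, 320, red)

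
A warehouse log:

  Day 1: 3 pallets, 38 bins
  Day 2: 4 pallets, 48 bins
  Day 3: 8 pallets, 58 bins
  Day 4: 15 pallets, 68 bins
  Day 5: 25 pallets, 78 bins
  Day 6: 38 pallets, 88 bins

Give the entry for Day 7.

Pallets: 3, 4, 8, 15, 25, 38 → 54 (differences are 1, 4, 7, … (increasing by 3 each time)).
Bins: +10 each step; 38, 48, 58, 68, 78, 88 → 98.
So the next record is 54 pallets, 98 bins.

54 pallets, 98 bins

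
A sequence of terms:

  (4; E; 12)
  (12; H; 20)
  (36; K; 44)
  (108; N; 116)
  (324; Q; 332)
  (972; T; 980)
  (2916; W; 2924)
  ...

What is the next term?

First coordinate: ×3 each step, so 4, 12, 36, 108, 324, 972, 2916 → 8748.
Letter: E, H, K, N, Q, T, W → Z (letters move forward 3 places in the alphabet).
Third coordinate: 12, 20, 44, 116, 332, 980, 2924 → 8756 (always 8 more than the first coordinate).
So the next term is (8748; Z; 8756).

(8748; Z; 8756)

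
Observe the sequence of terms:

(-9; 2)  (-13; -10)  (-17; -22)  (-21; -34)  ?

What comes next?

(-25; -46)

First part: −4 each step, so -9, -13, -17, -21 → -25.
Second part: −12 each step, so 2, -10, -22, -34 → -46.
Combining the parts gives (-25; -46).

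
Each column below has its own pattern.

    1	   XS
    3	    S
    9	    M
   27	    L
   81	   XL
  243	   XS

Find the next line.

First component: ×3 each step, so 1, 3, 9, 27, 81, 243 → 729.
Size: repeats XS → S → M → L → XL; XS, S, M, L, XL, XS → S.
So the next line is 729  S.

729  S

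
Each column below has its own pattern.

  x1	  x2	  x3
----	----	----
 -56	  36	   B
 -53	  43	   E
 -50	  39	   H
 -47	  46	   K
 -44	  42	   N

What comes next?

For the column x1, +3 each step: -56, -53, -50, -47, -44 → -41.
Column x2: alternating steps +7, −4, +7, −4, …, so 36, 43, 39, 46, 42 → 49.
Column x3 goes B, E, H, K, N → Q (letters move forward 3 places in the alphabet).
Combining the parts gives -41  49  Q.

-41  49  Q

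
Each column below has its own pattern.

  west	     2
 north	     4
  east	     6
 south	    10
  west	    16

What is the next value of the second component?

Direction — repeats west → north → east → south: west, north, east, south, west → north.
Second component: each term is the sum of the two before it, so 2, 4, 6, 10, 16 → 26.

26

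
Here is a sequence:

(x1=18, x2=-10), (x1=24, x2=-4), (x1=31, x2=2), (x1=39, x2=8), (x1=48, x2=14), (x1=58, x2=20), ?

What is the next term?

(x1=69, x2=26)

X1: differences are 6, 7, 8, … (increasing by 1 each time), so 18, 24, 31, 39, 48, 58 → 69.
X2 — +6 each step: -10, -4, 2, 8, 14, 20 → 26.
Combining the parts gives (x1=69, x2=26).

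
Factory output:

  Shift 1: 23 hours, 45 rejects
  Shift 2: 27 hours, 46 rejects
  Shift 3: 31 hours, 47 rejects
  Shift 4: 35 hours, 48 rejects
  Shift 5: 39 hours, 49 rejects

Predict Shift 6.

43 hours, 50 rejects

Hours: 23, 27, 31, 35, 39 → 43 (+4 each step).
Rejects: +1 each step; 45, 46, 47, 48, 49 → 50.
So the next record is 43 hours, 50 rejects.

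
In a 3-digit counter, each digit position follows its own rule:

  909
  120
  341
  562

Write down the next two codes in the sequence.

783, 904

For the first digit, +2 each step, mod 10: 9, 1, 3, 5 → 7 → 9.
Second digit: +2 each step, mod 10, so 0, 2, 4, 6 → 8 → 0.
Third digit: +1 each step, mod 10; 9, 0, 1, 2 → 3 → 4.
Putting the parts together: 783 and then 904.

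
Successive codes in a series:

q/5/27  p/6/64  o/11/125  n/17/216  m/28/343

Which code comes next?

Letter goes q, p, o, n, m → l (letters move back 1 place in the alphabet).
For the second component, each term is the sum of the two before it: 5, 6, 11, 17, 28 → 45.
Third component — perfect cubes: 3³, 4³, 5³, …: 27, 64, 125, 216, 343 → 512.
Combining the parts gives l/45/512.

l/45/512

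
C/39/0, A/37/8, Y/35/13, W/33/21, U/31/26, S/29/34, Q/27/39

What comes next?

Letter: letters move back 2 places in the alphabet, wrapping A→Z; C, A, Y, W, U, S, Q → O.
Second component goes 39, 37, 35, 33, 31, 29, 27 → 25 (−2 each step).
Third component: alternating steps +8, +5, +8, +5, …, so 0, 8, 13, 21, 26, 34, 39 → 47.
Putting it together: O/25/47.

O/25/47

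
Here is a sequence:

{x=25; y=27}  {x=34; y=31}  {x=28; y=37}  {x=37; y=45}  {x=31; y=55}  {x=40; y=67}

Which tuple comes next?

X goes 25, 34, 28, 37, 31, 40 → 34 (alternating steps +9, −6, +9, −6, …).
Y — differences are 4, 6, 8, … (increasing by 2 each time): 27, 31, 37, 45, 55, 67 → 81.
So the next tuple is {x=34; y=81}.

{x=34; y=81}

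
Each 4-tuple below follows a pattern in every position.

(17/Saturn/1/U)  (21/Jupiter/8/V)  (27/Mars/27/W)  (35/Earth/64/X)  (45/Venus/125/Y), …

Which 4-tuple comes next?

First entry: differences are 4, 6, 8, … (increasing by 2 each time); 17, 21, 27, 35, 45 → 57.
Planet goes Saturn, Jupiter, Mars, Earth, Venus → Mercury (runs backward through the planets Mercury→Neptune).
Third entry — perfect cubes: 1³, 2³, 3³, …: 1, 8, 27, 64, 125 → 216.
Letter: letters move forward 1 place in the alphabet, so U, V, W, X, Y → Z.
So the next 4-tuple is (57/Mercury/216/Z).

(57/Mercury/216/Z)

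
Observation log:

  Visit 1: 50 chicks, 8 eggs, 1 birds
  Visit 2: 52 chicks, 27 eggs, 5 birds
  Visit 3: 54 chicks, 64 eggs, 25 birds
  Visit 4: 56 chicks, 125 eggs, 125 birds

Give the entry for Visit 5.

58 chicks, 216 eggs, 625 birds

Chicks goes 50, 52, 54, 56 → 58 (+2 each step).
Eggs: 8, 27, 64, 125 → 216 (perfect cubes: 2³, 3³, 4³, …).
Birds: 1, 5, 25, 125 → 625 (×5 each step).
Combining the parts gives 58 chicks, 216 eggs, 625 birds.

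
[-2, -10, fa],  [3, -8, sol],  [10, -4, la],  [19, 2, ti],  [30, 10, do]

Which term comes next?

[43, 20, re]

First coordinate: differences are 5, 7, 9, … (increasing by 2 each time); -2, 3, 10, 19, 30 → 43.
For the second coordinate, differences are 2, 4, 6, … (increasing by 2 each time): -10, -8, -4, 2, 10 → 20.
Note — runs through the solfège scale do→ti: fa, sol, la, ti, do → re.
So the next term is [43, 20, re].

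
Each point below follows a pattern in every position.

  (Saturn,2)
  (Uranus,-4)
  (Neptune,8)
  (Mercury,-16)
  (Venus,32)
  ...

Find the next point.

(Earth,-64)

Planet: runs through the planets Mercury→Neptune; Saturn, Uranus, Neptune, Mercury, Venus → Earth.
Second coordinate goes 2, -4, 8, -16, 32 → -64 (×(-2) each step).
So the next point is (Earth,-64).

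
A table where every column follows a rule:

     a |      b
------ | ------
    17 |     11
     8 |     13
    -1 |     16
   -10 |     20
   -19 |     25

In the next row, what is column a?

-28

Column a goes 17, 8, -1, -10, -19 → -28 (−9 each step).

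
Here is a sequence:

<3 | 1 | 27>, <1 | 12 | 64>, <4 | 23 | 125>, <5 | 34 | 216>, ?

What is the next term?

<9 | 45 | 343>

First part — each term is the sum of the two before it: 3, 1, 4, 5 → 9.
Second part: 1, 12, 23, 34 → 45 (+11 each step).
Third part: perfect cubes: 3³, 4³, 5³, …, so 27, 64, 125, 216 → 343.
Combining the parts gives <9 | 45 | 343>.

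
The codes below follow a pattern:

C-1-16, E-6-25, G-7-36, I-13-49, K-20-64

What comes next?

Letter: letters move forward 2 places in the alphabet; C, E, G, I, K → M.
For the second component, each term is the sum of the two before it: 1, 6, 7, 13, 20 → 33.
Third component: 16, 25, 36, 49, 64 → 81 (perfect squares: 4², 5², 6², …).
So the next code is M-33-81.

M-33-81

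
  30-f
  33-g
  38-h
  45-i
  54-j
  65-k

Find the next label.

78-l

First component goes 30, 33, 38, 45, 54, 65 → 78 (differences are 3, 5, 7, … (increasing by 2 each time)).
Letter: letters move forward 1 place in the alphabet, so f, g, h, i, j, k → l.
Combining the parts gives 78-l.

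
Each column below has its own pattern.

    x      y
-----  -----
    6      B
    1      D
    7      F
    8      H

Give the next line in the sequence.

Column x: 6, 1, 7, 8 → 15 (each term is the sum of the two before it).
Column y: B, D, F, H → J (letters move forward 2 places in the alphabet).
So the next line is 15  J.

15  J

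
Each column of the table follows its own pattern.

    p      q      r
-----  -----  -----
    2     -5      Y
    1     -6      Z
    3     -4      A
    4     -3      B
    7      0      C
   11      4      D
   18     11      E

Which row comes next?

Column p: each term is the sum of the two before it, so 2, 1, 3, 4, 7, 11, 18 → 29.
Column q: always 7 less than the column p, so -5, -6, -4, -3, 0, 4, 11 → 22.
Column r: letters move forward 1 place in the alphabet, wrapping Z→A; Y, Z, A, B, C, D, E → F.
So the next row is 29  22  F.

29  22  F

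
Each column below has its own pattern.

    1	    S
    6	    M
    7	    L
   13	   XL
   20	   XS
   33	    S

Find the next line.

53  M

For the first component, each term is the sum of the two before it: 1, 6, 7, 13, 20, 33 → 53.
Size: repeats S → M → L → XL → XS, so S, M, L, XL, XS, S → M.
Putting it together: 53  M.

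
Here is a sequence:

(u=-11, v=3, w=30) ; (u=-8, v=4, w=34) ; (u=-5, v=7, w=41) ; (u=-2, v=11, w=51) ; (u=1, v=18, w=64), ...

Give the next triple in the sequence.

U: +3 each step; -11, -8, -5, -2, 1 → 4.
V: 3, 4, 7, 11, 18 → 29 (each term is the sum of the two before it).
W goes 30, 34, 41, 51, 64 → 80 (differences are 4, 7, 10, … (increasing by 3 each time)).
Combining the parts gives (u=4, v=29, w=80).

(u=4, v=29, w=80)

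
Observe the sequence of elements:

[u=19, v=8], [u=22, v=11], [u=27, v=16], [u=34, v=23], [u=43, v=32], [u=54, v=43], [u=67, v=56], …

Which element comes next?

[u=82, v=71]

U — differences are 3, 5, 7, … (increasing by 2 each time): 19, 22, 27, 34, 43, 54, 67 → 82.
For the v, always 11 less than the u: 8, 11, 16, 23, 32, 43, 56 → 71.
Putting it together: [u=82, v=71].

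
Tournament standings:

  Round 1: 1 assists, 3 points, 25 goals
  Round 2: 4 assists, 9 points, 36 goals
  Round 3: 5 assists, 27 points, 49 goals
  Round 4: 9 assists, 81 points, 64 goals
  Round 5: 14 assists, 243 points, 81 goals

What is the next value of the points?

729

Points — ×3 each step: 3, 9, 27, 81, 243 → 729.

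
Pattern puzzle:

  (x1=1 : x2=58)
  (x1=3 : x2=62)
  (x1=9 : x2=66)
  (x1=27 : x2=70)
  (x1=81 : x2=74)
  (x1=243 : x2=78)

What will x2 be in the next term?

82

X1: 1, 3, 9, 27, 81, 243 → 729 (×3 each step).
X2 — +4 each step: 58, 62, 66, 70, 74, 78 → 82.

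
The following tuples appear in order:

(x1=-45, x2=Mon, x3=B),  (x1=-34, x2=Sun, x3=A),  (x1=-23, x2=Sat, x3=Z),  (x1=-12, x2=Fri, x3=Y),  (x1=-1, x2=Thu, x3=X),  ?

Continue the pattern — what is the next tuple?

For the x1, +11 each step: -45, -34, -23, -12, -1 → 10.
X2: runs backward through the weekdays Mon→Sun; Mon, Sun, Sat, Fri, Thu → Wed.
X3: B, A, Z, Y, X → W (letters move back 1 place in the alphabet, wrapping A→Z).
Combining the parts gives (x1=10, x2=Wed, x3=W).

(x1=10, x2=Wed, x3=W)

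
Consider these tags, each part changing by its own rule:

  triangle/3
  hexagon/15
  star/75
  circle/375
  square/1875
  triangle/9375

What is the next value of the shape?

hexagon

Shape: triangle, hexagon, star, circle, square, triangle → hexagon (repeats triangle → hexagon → star → circle → square).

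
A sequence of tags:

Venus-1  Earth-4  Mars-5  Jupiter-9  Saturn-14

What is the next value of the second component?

Second component: 1, 4, 5, 9, 14 → 23 (each term is the sum of the two before it).

23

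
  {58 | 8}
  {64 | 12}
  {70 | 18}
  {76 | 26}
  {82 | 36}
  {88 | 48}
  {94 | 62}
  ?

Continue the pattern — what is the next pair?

First component: +6 each step, so 58, 64, 70, 76, 82, 88, 94 → 100.
Second component — differences are 4, 6, 8, … (increasing by 2 each time): 8, 12, 18, 26, 36, 48, 62 → 78.
Combining the parts gives {100 | 78}.

{100 | 78}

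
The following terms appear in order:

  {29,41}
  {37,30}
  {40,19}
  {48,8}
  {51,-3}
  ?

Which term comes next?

First slot: alternating steps +8, +3, +8, +3, …; 29, 37, 40, 48, 51 → 59.
Second slot — −11 each step: 41, 30, 19, 8, -3 → -14.
So the next term is {59,-14}.

{59,-14}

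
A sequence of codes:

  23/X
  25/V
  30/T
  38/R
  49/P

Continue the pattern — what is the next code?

63/N

For the first component, differences are 2, 5, 8, … (increasing by 3 each time): 23, 25, 30, 38, 49 → 63.
Letter: letters move back 2 places in the alphabet, so X, V, T, R, P → N.
Putting it together: 63/N.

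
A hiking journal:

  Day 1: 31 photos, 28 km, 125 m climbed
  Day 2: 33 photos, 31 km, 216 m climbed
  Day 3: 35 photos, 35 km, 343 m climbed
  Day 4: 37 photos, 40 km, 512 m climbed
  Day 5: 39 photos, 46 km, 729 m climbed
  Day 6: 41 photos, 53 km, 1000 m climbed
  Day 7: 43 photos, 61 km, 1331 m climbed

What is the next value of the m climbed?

M climbed: perfect cubes: 5³, 6³, 7³, …; 125, 216, 343, 512, 729, 1000, 1331 → 1728.

1728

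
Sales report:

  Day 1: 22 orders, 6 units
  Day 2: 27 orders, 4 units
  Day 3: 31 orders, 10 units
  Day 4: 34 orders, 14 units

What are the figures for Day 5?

Orders: differences are 5, 4, 3, … (decreasing by 1 each time), so 22, 27, 31, 34 → 36.
Units: each term is the sum of the two before it; 6, 4, 10, 14 → 24.
Putting it together: 36 orders, 24 units.

36 orders, 24 units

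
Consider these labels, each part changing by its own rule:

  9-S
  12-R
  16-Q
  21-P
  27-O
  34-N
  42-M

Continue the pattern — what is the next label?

First component: 9, 12, 16, 21, 27, 34, 42 → 51 (differences are 3, 4, 5, … (increasing by 1 each time)).
Letter: letters move back 1 place in the alphabet, so S, R, Q, P, O, N, M → L.
Combining the parts gives 51-L.

51-L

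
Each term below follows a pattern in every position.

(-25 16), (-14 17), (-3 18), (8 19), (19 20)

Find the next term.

(30 21)

First value: -25, -14, -3, 8, 19 → 30 (+11 each step).
Second value: 16, 17, 18, 19, 20 → 21 (+1 each step).
Putting it together: (30 21).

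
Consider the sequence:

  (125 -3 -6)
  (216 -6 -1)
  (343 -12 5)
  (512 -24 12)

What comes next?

First component — perfect cubes: 5³, 6³, 7³, …: 125, 216, 343, 512 → 729.
Second component — ×2 each step: -3, -6, -12, -24 → -48.
Third component: -6, -1, 5, 12 → 20 (differences are 5, 6, 7, … (increasing by 1 each time)).
Putting it together: (729 -48 20).

(729 -48 20)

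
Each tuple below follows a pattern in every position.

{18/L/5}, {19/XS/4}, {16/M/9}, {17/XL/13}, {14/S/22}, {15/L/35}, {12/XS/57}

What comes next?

First part goes 18, 19, 16, 17, 14, 15, 12 → 13 (alternating steps +1, −3, +1, −3, …).
Size: L, XS, M, XL, S, L, XS → M (repeats L → XS → M → XL → S).
Third part — each term is the sum of the two before it: 5, 4, 9, 13, 22, 35, 57 → 92.
So the next tuple is {13/M/92}.

{13/M/92}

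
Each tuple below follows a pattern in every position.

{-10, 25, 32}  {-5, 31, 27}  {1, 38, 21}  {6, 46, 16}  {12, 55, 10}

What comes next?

{17, 65, 5}

First entry: alternating steps +5, +6, +5, +6, …, so -10, -5, 1, 6, 12 → 17.
Second entry — differences are 6, 7, 8, … (increasing by 1 each time): 25, 31, 38, 46, 55 → 65.
Third entry: 32, 27, 21, 16, 10 → 5 (together with the first entry always sums to 22).
Combining the parts gives {17, 65, 5}.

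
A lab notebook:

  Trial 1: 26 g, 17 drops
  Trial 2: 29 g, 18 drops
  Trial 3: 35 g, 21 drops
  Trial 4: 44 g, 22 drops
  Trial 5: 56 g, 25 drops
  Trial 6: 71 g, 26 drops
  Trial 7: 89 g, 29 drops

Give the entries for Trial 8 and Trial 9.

110 g, 30 drops; 134 g, 33 drops

G goes 26, 29, 35, 44, 56, 71, 89 → 110 → 134 (differences are 3, 6, 9, … (increasing by 3 each time)).
Drops — alternating steps +1, +3, +1, +3, …: 17, 18, 21, 22, 25, 26, 29 → 30 → 33.
So the next two lines are 110 g, 30 drops and 134 g, 33 drops.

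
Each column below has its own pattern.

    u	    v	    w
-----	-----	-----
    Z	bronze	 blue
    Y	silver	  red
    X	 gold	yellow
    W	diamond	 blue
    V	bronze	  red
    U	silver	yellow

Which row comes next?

Column u: letters move back 1 place in the alphabet, so Z, Y, X, W, V, U → T.
Column v — repeats bronze → silver → gold → diamond: bronze, silver, gold, diamond, bronze, silver → gold.
Column w goes blue, red, yellow, blue, red, yellow → blue (repeats blue → red → yellow).
Putting it together: T  gold  blue.

T  gold  blue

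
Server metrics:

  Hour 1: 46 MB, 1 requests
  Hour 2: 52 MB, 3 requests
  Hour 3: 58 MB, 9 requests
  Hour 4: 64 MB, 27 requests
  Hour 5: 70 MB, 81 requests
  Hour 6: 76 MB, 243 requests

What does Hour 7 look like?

82 MB, 729 requests

MB: 46, 52, 58, 64, 70, 76 → 82 (+6 each step).
Requests goes 1, 3, 9, 27, 81, 243 → 729 (×3 each step).
Combining the parts gives 82 MB, 729 requests.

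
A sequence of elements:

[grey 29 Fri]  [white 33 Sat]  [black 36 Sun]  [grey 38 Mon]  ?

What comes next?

For the shade, repeats grey → white → black: grey, white, black, grey → white.
Second component: 29, 33, 36, 38 → 39 (differences are 4, 3, 2, … (decreasing by 1 each time)).
Day — runs through the weekdays Mon→Sun: Fri, Sat, Sun, Mon → Tue.
Putting it together: [white 39 Tue].

[white 39 Tue]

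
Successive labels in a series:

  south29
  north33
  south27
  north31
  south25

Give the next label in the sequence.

Direction: alternates south ↔ north; south, north, south, north, south → north.
Second component — alternating steps +4, −6, +4, −6, …: 29, 33, 27, 31, 25 → 29.
Combining the parts gives north29.

north29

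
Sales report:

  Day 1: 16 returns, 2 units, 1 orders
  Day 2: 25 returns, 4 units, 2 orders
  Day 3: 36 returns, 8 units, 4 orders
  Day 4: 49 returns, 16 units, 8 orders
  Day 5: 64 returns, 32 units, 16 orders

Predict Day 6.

81 returns, 64 units, 32 orders

Returns goes 16, 25, 36, 49, 64 → 81 (perfect squares: 4², 5², 6², …).
Units: 2, 4, 8, 16, 32 → 64 (×2 each step).
Orders goes 1, 2, 4, 8, 16 → 32 (×2 each step).
Putting it together: 81 returns, 64 units, 32 orders.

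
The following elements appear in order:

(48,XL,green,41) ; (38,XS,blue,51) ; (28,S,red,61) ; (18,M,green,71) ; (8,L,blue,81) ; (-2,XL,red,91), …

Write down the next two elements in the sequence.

(-12,XS,green,101), (-22,S,blue,111)

For the first component, −10 each step: 48, 38, 28, 18, 8, -2 → -12 → -22.
Size — repeats XL → XS → S → M → L: XL, XS, S, M, L, XL → XS → S.
For the colour, repeats green → blue → red: green, blue, red, green, blue, red → green → blue.
Fourth component goes 41, 51, 61, 71, 81, 91 → 101 → 111 (+10 each step).
So the next two elements are (-12,XS,green,101) and (-22,S,blue,111).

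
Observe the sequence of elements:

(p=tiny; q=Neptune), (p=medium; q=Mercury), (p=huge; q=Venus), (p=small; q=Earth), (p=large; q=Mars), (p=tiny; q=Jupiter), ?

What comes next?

P — repeats tiny → medium → huge → small → large: tiny, medium, huge, small, large, tiny → medium.
For the q, runs through the planets Mercury→Neptune: Neptune, Mercury, Venus, Earth, Mars, Jupiter → Saturn.
So the next element is (p=medium; q=Saturn).

(p=medium; q=Saturn)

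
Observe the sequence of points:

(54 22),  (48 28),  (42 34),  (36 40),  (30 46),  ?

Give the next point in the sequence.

(24 52)

First slot: 54, 48, 42, 36, 30 → 24 (−6 each step).
Second slot — together with the first slot always sums to 76: 22, 28, 34, 40, 46 → 52.
Putting it together: (24 52).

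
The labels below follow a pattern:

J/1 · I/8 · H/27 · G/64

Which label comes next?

F/125

Letter — letters move back 1 place in the alphabet: J, I, H, G → F.
Second component goes 1, 8, 27, 64 → 125 (perfect cubes: 1³, 2³, 3³, …).
So the next label is F/125.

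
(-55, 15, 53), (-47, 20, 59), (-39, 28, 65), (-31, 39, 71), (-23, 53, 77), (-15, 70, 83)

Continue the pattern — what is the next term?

First component: +8 each step, so -55, -47, -39, -31, -23, -15 → -7.
Second component: differences are 5, 8, 11, … (increasing by 3 each time), so 15, 20, 28, 39, 53, 70 → 90.
Third component goes 53, 59, 65, 71, 77, 83 → 89 (+6 each step).
Putting it together: (-7, 90, 89).

(-7, 90, 89)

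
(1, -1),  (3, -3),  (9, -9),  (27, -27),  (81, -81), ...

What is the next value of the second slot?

Second slot: ×3 each step, so -1, -3, -9, -27, -81 → -243.

-243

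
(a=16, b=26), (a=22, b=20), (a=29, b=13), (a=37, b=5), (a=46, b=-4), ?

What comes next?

(a=56, b=-14)

A — differences are 6, 7, 8, … (increasing by 1 each time): 16, 22, 29, 37, 46 → 56.
B: together with the a always sums to 42; 26, 20, 13, 5, -4 → -14.
Combining the parts gives (a=56, b=-14).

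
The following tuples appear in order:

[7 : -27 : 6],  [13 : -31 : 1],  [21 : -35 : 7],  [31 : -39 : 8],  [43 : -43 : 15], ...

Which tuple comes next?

First component: 7, 13, 21, 31, 43 → 57 (differences are 6, 8, 10, … (increasing by 2 each time)).
Second component — −4 each step: -27, -31, -35, -39, -43 → -47.
Third component: each term is the sum of the two before it; 6, 1, 7, 8, 15 → 23.
So the next tuple is [57 : -47 : 23].

[57 : -47 : 23]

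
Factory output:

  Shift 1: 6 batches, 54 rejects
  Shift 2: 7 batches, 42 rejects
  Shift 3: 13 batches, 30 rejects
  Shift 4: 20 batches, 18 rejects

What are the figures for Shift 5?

For the batches, each term is the sum of the two before it: 6, 7, 13, 20 → 33.
Rejects: −12 each step; 54, 42, 30, 18 → 6.
Putting it together: 33 batches, 6 rejects.

33 batches, 6 rejects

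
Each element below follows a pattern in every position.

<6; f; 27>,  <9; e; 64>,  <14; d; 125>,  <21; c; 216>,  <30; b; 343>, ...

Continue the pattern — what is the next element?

<41; a; 512>

First coordinate goes 6, 9, 14, 21, 30 → 41 (differences are 3, 5, 7, … (increasing by 2 each time)).
Letter: letters move back 1 place in the alphabet, so f, e, d, c, b → a.
Third coordinate: perfect cubes: 3³, 4³, 5³, …; 27, 64, 125, 216, 343 → 512.
Combining the parts gives <41; a; 512>.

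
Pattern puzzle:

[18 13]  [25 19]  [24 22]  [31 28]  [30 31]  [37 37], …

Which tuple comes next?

First entry: 18, 25, 24, 31, 30, 37 → 36 (alternating steps +7, −1, +7, −1, …).
Second entry: alternating steps +6, +3, +6, +3, …; 13, 19, 22, 28, 31, 37 → 40.
Putting it together: [36 40].

[36 40]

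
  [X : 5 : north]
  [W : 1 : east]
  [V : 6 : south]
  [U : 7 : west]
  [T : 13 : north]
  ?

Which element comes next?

[S : 20 : east]

For the letter, letters move back 1 place in the alphabet: X, W, V, U, T → S.
Second component — each term is the sum of the two before it: 5, 1, 6, 7, 13 → 20.
Direction — repeats north → east → south → west: north, east, south, west, north → east.
Putting it together: [S : 20 : east].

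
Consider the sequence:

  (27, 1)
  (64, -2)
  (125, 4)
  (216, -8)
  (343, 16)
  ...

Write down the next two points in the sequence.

(512, -32), (729, 64)

First coordinate: 27, 64, 125, 216, 343 → 512 → 729 (perfect cubes: 3³, 4³, 5³, …).
Second coordinate: ×(-2) each step, so 1, -2, 4, -8, 16 → -32 → 64.
Putting the parts together: (512, -32) and then (729, 64).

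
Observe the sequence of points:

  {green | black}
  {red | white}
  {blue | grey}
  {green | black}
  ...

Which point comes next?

{red | white}

Colour: green, red, blue, green → red (repeats green → red → blue).
Shade: repeats black → white → grey; black, white, grey, black → white.
Putting it together: {red | white}.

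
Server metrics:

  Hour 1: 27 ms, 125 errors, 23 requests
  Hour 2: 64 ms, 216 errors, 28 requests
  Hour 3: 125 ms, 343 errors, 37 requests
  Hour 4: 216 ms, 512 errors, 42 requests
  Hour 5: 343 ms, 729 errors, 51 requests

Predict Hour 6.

For the ms, perfect cubes: 3³, 4³, 5³, …: 27, 64, 125, 216, 343 → 512.
Errors: perfect cubes: 5³, 6³, 7³, …, so 125, 216, 343, 512, 729 → 1000.
Requests — alternating steps +5, +9, +5, +9, …: 23, 28, 37, 42, 51 → 56.
Putting it together: 512 ms, 1000 errors, 56 requests.

512 ms, 1000 errors, 56 requests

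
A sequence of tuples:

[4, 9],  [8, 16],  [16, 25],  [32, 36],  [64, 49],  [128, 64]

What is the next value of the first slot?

256

First slot: 4, 8, 16, 32, 64, 128 → 256 (×2 each step).
Second slot: 9, 16, 25, 36, 49, 64 → 81 (perfect squares: 3², 4², 5², …).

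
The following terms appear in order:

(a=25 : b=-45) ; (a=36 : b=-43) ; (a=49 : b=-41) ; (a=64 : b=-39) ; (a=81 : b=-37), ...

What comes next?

(a=100 : b=-35)

A: 25, 36, 49, 64, 81 → 100 (perfect squares: 5², 6², 7², …).
B: +2 each step, so -45, -43, -41, -39, -37 → -35.
Putting it together: (a=100 : b=-35).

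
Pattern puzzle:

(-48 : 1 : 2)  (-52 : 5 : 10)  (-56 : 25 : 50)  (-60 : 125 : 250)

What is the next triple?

(-64 : 625 : 1250)

First component: −4 each step, so -48, -52, -56, -60 → -64.
Second component: 1, 5, 25, 125 → 625 (×5 each step).
Third component: always 2 × the second component; 2, 10, 50, 250 → 1250.
Putting it together: (-64 : 625 : 1250).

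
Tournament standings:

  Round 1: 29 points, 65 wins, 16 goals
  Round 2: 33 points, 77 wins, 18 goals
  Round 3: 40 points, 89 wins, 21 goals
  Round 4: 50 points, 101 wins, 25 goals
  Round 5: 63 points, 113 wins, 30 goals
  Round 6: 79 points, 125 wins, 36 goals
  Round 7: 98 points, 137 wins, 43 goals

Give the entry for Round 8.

For the points, differences are 4, 7, 10, … (increasing by 3 each time): 29, 33, 40, 50, 63, 79, 98 → 120.
Wins: 65, 77, 89, 101, 113, 125, 137 → 149 (+12 each step).
Goals goes 16, 18, 21, 25, 30, 36, 43 → 51 (differences are 2, 3, 4, … (increasing by 1 each time)).
Combining the parts gives 120 points, 149 wins, 51 goals.

120 points, 149 wins, 51 goals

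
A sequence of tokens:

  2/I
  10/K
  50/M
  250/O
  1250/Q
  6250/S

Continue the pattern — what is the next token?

First component: 2, 10, 50, 250, 1250, 6250 → 31250 (×5 each step).
For the letter, letters move forward 2 places in the alphabet: I, K, M, O, Q, S → U.
Putting it together: 31250/U.

31250/U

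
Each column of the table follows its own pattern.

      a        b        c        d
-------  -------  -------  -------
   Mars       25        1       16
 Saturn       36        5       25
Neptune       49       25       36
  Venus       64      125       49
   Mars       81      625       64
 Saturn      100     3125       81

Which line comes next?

Neptune  121  15625  100

For the column a, repeats Mars → Saturn → Neptune → Venus: Mars, Saturn, Neptune, Venus, Mars, Saturn → Neptune.
For the column b, perfect squares: 5², 6², 7², …: 25, 36, 49, 64, 81, 100 → 121.
For the column c, ×5 each step: 1, 5, 25, 125, 625, 3125 → 15625.
Column d: perfect squares: 4², 5², 6², …, so 16, 25, 36, 49, 64, 81 → 100.
Putting it together: Neptune  121  15625  100.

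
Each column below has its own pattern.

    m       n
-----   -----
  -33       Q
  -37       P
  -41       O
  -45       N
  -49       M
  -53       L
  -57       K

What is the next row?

Column m — −4 each step: -33, -37, -41, -45, -49, -53, -57 → -61.
Column n goes Q, P, O, N, M, L, K → J (letters move back 1 place in the alphabet).
Putting it together: -61  J.

-61  J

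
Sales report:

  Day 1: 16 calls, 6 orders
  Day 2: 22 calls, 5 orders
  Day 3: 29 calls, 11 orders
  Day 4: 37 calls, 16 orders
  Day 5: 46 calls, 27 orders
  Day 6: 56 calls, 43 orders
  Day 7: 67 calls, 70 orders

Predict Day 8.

79 calls, 113 orders

For the calls, differences are 6, 7, 8, … (increasing by 1 each time): 16, 22, 29, 37, 46, 56, 67 → 79.
For the orders, each term is the sum of the two before it: 6, 5, 11, 16, 27, 43, 70 → 113.
Combining the parts gives 79 calls, 113 orders.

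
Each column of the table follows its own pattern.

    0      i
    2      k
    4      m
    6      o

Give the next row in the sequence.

First component goes 0, 2, 4, 6 → 8 (+2 each step).
Letter: i, k, m, o → q (letters move forward 2 places in the alphabet).
Combining the parts gives 8  q.

8  q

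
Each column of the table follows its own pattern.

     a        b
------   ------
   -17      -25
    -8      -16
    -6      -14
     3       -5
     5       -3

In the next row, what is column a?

14

Column a — alternating steps +9, +2, +9, +2, …: -17, -8, -6, 3, 5 → 14.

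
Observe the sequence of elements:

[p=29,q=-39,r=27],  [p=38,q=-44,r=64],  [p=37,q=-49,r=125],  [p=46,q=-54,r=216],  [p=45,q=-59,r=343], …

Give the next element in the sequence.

P: 29, 38, 37, 46, 45 → 54 (alternating steps +9, −1, +9, −1, …).
Q goes -39, -44, -49, -54, -59 → -64 (−5 each step).
For the r, perfect cubes: 3³, 4³, 5³, …: 27, 64, 125, 216, 343 → 512.
So the next element is [p=54,q=-64,r=512].

[p=54,q=-64,r=512]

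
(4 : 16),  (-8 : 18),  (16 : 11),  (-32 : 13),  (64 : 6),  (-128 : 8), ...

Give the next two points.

First entry: 4, -8, 16, -32, 64, -128 → 256 → -512 (×(-2) each step).
Second entry: 16, 18, 11, 13, 6, 8 → 1 → 3 (alternating steps +2, −7, +2, −7, …).
Putting the parts together: (256 : 1) and then (-512 : 3).

(256 : 1), (-512 : 3)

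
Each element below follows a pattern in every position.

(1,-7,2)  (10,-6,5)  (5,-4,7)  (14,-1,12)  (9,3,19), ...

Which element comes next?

First component goes 1, 10, 5, 14, 9 → 18 (alternating steps +9, −5, +9, −5, …).
Second component goes -7, -6, -4, -1, 3 → 8 (differences are 1, 2, 3, … (increasing by 1 each time)).
Third component goes 2, 5, 7, 12, 19 → 31 (each term is the sum of the two before it).
Putting it together: (18,8,31).

(18,8,31)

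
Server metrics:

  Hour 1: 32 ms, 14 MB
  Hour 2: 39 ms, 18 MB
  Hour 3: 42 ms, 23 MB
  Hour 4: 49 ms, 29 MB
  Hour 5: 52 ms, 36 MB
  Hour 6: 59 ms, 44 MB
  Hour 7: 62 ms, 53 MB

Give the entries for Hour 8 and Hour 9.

Ms goes 32, 39, 42, 49, 52, 59, 62 → 69 → 72 (alternating steps +7, +3, +7, +3, …).
MB: 14, 18, 23, 29, 36, 44, 53 → 63 → 74 (differences are 4, 5, 6, … (increasing by 1 each time)).
So the next two lines are 69 ms, 63 MB and 72 ms, 74 MB.

69 ms, 63 MB; 72 ms, 74 MB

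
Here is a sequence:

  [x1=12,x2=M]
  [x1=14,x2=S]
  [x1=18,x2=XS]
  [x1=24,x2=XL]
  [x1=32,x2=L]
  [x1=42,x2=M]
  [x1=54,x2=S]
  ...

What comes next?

[x1=68,x2=XS]

X1 — differences are 2, 4, 6, … (increasing by 2 each time): 12, 14, 18, 24, 32, 42, 54 → 68.
X2: repeats M → S → XS → XL → L, so M, S, XS, XL, L, M, S → XS.
Putting it together: [x1=68,x2=XS].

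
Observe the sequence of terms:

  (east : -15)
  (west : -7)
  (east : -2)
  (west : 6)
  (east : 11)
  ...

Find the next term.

(west : 19)

Direction: alternates east ↔ west, so east, west, east, west, east → west.
For the second value, alternating steps +8, +5, +8, +5, …: -15, -7, -2, 6, 11 → 19.
Combining the parts gives (west : 19).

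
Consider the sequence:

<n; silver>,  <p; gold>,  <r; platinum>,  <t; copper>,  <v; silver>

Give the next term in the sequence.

<x; gold>

Letter: letters move forward 2 places in the alphabet, so n, p, r, t, v → x.
Metal goes silver, gold, platinum, copper, silver → gold (repeats silver → gold → platinum → copper).
So the next term is <x; gold>.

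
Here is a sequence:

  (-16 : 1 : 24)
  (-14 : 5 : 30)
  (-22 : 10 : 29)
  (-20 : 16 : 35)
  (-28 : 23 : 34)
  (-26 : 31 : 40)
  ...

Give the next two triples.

First value goes -16, -14, -22, -20, -28, -26 → -34 → -32 (alternating steps +2, −8, +2, −8, …).
For the second value, differences are 4, 5, 6, … (increasing by 1 each time): 1, 5, 10, 16, 23, 31 → 40 → 50.
Third value: alternating steps +6, −1, +6, −1, …; 24, 30, 29, 35, 34, 40 → 39 → 45.
So the next two triples are (-34 : 40 : 39) and (-32 : 50 : 45).

(-34 : 40 : 39), (-32 : 50 : 45)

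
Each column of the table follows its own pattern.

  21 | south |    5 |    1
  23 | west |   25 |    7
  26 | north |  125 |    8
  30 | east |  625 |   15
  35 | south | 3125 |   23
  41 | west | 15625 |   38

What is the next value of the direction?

north

Direction: repeats south → west → north → east; south, west, north, east, south, west → north.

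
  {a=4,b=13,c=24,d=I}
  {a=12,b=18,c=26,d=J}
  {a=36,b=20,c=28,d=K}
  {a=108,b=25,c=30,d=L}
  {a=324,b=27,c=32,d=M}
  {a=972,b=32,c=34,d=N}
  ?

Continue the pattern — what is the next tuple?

A: 4, 12, 36, 108, 324, 972 → 2916 (×3 each step).
B: alternating steps +5, +2, +5, +2, …, so 13, 18, 20, 25, 27, 32 → 34.
C: 24, 26, 28, 30, 32, 34 → 36 (+2 each step).
For the d, letters move forward 1 place in the alphabet: I, J, K, L, M, N → O.
Combining the parts gives {a=2916,b=34,c=36,d=O}.

{a=2916,b=34,c=36,d=O}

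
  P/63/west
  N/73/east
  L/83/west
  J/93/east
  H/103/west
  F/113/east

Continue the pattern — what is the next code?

D/123/west

Letter goes P, N, L, J, H, F → D (letters move back 2 places in the alphabet).
Second component: 63, 73, 83, 93, 103, 113 → 123 (+10 each step).
Direction: west, east, west, east, west, east → west (alternates west ↔ east).
Putting it together: D/123/west.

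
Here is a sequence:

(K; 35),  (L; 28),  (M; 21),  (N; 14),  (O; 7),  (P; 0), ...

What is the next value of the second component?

Second component: −7 each step; 35, 28, 21, 14, 7, 0 → -7.

-7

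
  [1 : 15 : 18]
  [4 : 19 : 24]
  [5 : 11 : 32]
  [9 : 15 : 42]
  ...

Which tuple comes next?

For the first entry, each term is the sum of the two before it: 1, 4, 5, 9 → 14.
Second entry: 15, 19, 11, 15 → 7 (alternating steps +4, −8, +4, −8, …).
Third entry: differences are 6, 8, 10, … (increasing by 2 each time), so 18, 24, 32, 42 → 54.
Putting it together: [14 : 7 : 54].

[14 : 7 : 54]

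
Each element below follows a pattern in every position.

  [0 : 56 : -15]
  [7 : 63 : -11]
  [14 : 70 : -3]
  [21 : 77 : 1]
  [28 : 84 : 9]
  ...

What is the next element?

First component — +7 each step: 0, 7, 14, 21, 28 → 35.
Second component: +7 each step, so 56, 63, 70, 77, 84 → 91.
Third component: alternating steps +4, +8, +4, +8, …, so -15, -11, -3, 1, 9 → 13.
Putting it together: [35 : 91 : 13].

[35 : 91 : 13]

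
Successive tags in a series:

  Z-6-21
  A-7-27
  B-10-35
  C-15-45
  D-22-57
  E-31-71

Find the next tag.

Letter: letters move forward 1 place in the alphabet, wrapping Z→A, so Z, A, B, C, D, E → F.
For the second component, differences are 1, 3, 5, … (increasing by 2 each time): 6, 7, 10, 15, 22, 31 → 42.
Third component: differences are 6, 8, 10, … (increasing by 2 each time); 21, 27, 35, 45, 57, 71 → 87.
Putting it together: F-42-87.

F-42-87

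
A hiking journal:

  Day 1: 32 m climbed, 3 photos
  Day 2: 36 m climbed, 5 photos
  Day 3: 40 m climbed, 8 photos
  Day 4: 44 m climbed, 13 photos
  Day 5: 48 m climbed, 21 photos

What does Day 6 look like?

For the m climbed, +4 each step: 32, 36, 40, 44, 48 → 52.
Photos: 3, 5, 8, 13, 21 → 34 (each term is the sum of the two before it).
So the next line is 52 m climbed, 34 photos.

52 m climbed, 34 photos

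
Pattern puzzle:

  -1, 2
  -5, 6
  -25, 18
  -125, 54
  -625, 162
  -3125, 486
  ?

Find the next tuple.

-15625, 1458

First slot: ×5 each step, so -1, -5, -25, -125, -625, -3125 → -15625.
Second slot: 2, 6, 18, 54, 162, 486 → 1458 (×3 each step).
Combining the parts gives -15625, 1458.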